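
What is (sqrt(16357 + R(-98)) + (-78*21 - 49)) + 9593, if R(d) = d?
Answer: 7906 + sqrt(16259) ≈ 8033.5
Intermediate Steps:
(sqrt(16357 + R(-98)) + (-78*21 - 49)) + 9593 = (sqrt(16357 - 98) + (-78*21 - 49)) + 9593 = (sqrt(16259) + (-1638 - 49)) + 9593 = (sqrt(16259) - 1687) + 9593 = (-1687 + sqrt(16259)) + 9593 = 7906 + sqrt(16259)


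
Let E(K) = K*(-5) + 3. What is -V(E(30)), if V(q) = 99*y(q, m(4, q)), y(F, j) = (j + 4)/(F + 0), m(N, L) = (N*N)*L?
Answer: -77484/49 ≈ -1581.3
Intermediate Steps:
E(K) = 3 - 5*K (E(K) = -5*K + 3 = 3 - 5*K)
m(N, L) = L*N**2 (m(N, L) = N**2*L = L*N**2)
y(F, j) = (4 + j)/F
V(q) = 99*(4 + 16*q)/q (V(q) = 99*((4 + q*4**2)/q) = 99*((4 + q*16)/q) = 99*((4 + 16*q)/q) = 99*(4 + 16*q)/q)
-V(E(30)) = -(1584 + 396/(3 - 5*30)) = -(1584 + 396/(3 - 150)) = -(1584 + 396/(-147)) = -(1584 + 396*(-1/147)) = -(1584 - 132/49) = -1*77484/49 = -77484/49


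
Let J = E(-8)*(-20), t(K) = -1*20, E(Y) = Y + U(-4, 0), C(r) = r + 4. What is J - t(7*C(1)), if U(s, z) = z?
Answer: 180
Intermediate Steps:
C(r) = 4 + r
E(Y) = Y (E(Y) = Y + 0 = Y)
t(K) = -20
J = 160 (J = -8*(-20) = 160)
J - t(7*C(1)) = 160 - 1*(-20) = 160 + 20 = 180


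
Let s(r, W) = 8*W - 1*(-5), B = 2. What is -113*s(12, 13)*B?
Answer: -24634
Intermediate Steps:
s(r, W) = 5 + 8*W (s(r, W) = 8*W + 5 = 5 + 8*W)
-113*s(12, 13)*B = -113*(5 + 8*13)*2 = -113*(5 + 104)*2 = -12317*2 = -113*218 = -24634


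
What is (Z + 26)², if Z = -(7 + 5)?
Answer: 196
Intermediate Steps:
Z = -12 (Z = -1*12 = -12)
(Z + 26)² = (-12 + 26)² = 14² = 196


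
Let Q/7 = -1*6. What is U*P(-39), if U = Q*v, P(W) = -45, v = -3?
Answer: -5670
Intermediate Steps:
Q = -42 (Q = 7*(-1*6) = 7*(-6) = -42)
U = 126 (U = -42*(-3) = 126)
U*P(-39) = 126*(-45) = -5670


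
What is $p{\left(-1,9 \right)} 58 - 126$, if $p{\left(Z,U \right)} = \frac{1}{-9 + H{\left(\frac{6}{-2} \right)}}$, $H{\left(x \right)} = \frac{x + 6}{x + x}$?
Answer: $- \frac{2510}{19} \approx -132.11$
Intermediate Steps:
$H{\left(x \right)} = \frac{6 + x}{2 x}$
$p{\left(Z,U \right)} = - \frac{2}{19}$ ($p{\left(Z,U \right)} = \frac{1}{-9 + \frac{6 + \frac{6}{-2}}{2 \frac{6}{-2}}} = \frac{1}{-9 + \frac{6 + 6 \left(- \frac{1}{2}\right)}{2 \cdot 6 \left(- \frac{1}{2}\right)}} = \frac{1}{-9 + \frac{6 - 3}{2 \left(-3\right)}} = \frac{1}{-9 + \frac{1}{2} \left(- \frac{1}{3}\right) 3} = \frac{1}{-9 - \frac{1}{2}} = \frac{1}{- \frac{19}{2}} = - \frac{2}{19}$)
$p{\left(-1,9 \right)} 58 - 126 = \left(- \frac{2}{19}\right) 58 - 126 = - \frac{116}{19} - 126 = - \frac{2510}{19}$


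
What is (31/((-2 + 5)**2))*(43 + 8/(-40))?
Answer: 6634/45 ≈ 147.42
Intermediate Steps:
(31/((-2 + 5)**2))*(43 + 8/(-40)) = (31/(3**2))*(43 + 8*(-1/40)) = (31/9)*(43 - 1/5) = (31*(1/9))*(214/5) = (31/9)*(214/5) = 6634/45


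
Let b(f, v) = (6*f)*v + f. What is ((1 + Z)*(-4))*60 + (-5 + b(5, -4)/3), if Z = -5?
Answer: 2750/3 ≈ 916.67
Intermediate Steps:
b(f, v) = f + 6*f*v (b(f, v) = 6*f*v + f = f + 6*f*v)
((1 + Z)*(-4))*60 + (-5 + b(5, -4)/3) = ((1 - 5)*(-4))*60 + (-5 + (5*(1 + 6*(-4)))/3) = -4*(-4)*60 + (-5 + (5*(1 - 24))*(1/3)) = 16*60 + (-5 + (5*(-23))*(1/3)) = 960 + (-5 - 115*1/3) = 960 + (-5 - 115/3) = 960 - 130/3 = 2750/3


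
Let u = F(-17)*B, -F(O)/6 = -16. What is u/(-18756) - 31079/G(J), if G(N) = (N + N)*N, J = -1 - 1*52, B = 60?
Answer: -17091039/2926978 ≈ -5.8391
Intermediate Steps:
F(O) = 96 (F(O) = -6*(-16) = 96)
J = -53 (J = -1 - 52 = -53)
G(N) = 2*N**2 (G(N) = (2*N)*N = 2*N**2)
u = 5760 (u = 96*60 = 5760)
u/(-18756) - 31079/G(J) = 5760/(-18756) - 31079/(2*(-53)**2) = 5760*(-1/18756) - 31079/(2*2809) = -160/521 - 31079/5618 = -17091039/2926978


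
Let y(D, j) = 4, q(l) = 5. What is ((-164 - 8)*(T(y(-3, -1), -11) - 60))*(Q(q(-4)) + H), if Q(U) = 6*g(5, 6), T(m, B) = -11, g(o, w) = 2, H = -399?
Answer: -4726044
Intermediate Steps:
Q(U) = 12 (Q(U) = 6*2 = 12)
((-164 - 8)*(T(y(-3, -1), -11) - 60))*(Q(q(-4)) + H) = ((-164 - 8)*(-11 - 60))*(12 - 399) = -172*(-71)*(-387) = 12212*(-387) = -4726044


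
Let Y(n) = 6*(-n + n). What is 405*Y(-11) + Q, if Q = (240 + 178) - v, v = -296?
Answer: 714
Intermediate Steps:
Y(n) = 0 (Y(n) = 6*0 = 0)
Q = 714 (Q = (240 + 178) - 1*(-296) = 418 + 296 = 714)
405*Y(-11) + Q = 405*0 + 714 = 0 + 714 = 714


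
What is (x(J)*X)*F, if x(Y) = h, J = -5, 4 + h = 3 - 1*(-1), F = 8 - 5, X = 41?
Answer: 0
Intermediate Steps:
F = 3
h = 0 (h = -4 + (3 - 1*(-1)) = -4 + (3 + 1) = -4 + 4 = 0)
x(Y) = 0
(x(J)*X)*F = (0*41)*3 = 0*3 = 0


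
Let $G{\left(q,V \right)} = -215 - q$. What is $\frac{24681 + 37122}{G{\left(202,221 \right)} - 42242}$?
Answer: $- \frac{61803}{42659} \approx -1.4488$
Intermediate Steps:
$\frac{24681 + 37122}{G{\left(202,221 \right)} - 42242} = \frac{24681 + 37122}{\left(-215 - 202\right) - 42242} = \frac{61803}{\left(-215 - 202\right) - 42242} = \frac{61803}{-417 - 42242} = \frac{61803}{-42659} = 61803 \left(- \frac{1}{42659}\right) = - \frac{61803}{42659}$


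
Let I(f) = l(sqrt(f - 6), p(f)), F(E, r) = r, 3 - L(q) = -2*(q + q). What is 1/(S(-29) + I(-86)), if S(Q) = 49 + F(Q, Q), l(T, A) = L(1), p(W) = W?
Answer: 1/27 ≈ 0.037037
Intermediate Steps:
L(q) = 3 + 4*q (L(q) = 3 - (-2)*(q + q) = 3 - (-2)*2*q = 3 - (-4)*q = 3 + 4*q)
l(T, A) = 7 (l(T, A) = 3 + 4*1 = 3 + 4 = 7)
I(f) = 7
S(Q) = 49 + Q
1/(S(-29) + I(-86)) = 1/((49 - 29) + 7) = 1/(20 + 7) = 1/27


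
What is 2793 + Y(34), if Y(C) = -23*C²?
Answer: -23795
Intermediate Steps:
2793 + Y(34) = 2793 - 23*34² = 2793 - 23*1156 = 2793 - 26588 = -23795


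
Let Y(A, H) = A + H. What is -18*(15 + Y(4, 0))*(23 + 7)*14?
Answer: -143640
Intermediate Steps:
-18*(15 + Y(4, 0))*(23 + 7)*14 = -18*(15 + (4 + 0))*(23 + 7)*14 = -18*(15 + 4)*30*14 = -342*30*14 = -18*570*14 = -10260*14 = -143640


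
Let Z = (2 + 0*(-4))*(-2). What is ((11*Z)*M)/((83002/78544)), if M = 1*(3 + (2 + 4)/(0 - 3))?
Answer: -1727968/41501 ≈ -41.637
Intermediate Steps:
Z = -4 (Z = (2 + 0)*(-2) = 2*(-2) = -4)
M = 1 (M = 1*(3 + 6/(-3)) = 1*(3 + 6*(-⅓)) = 1*(3 - 2) = 1*1 = 1)
((11*Z)*M)/((83002/78544)) = ((11*(-4))*1)/((83002/78544)) = (-44*1)/((83002*(1/78544))) = -44/41501/39272 = -44*39272/41501 = -1727968/41501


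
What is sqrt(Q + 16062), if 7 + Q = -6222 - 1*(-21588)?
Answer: sqrt(31421) ≈ 177.26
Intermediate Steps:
Q = 15359 (Q = -7 + (-6222 - 1*(-21588)) = -7 + (-6222 + 21588) = -7 + 15366 = 15359)
sqrt(Q + 16062) = sqrt(15359 + 16062) = sqrt(31421)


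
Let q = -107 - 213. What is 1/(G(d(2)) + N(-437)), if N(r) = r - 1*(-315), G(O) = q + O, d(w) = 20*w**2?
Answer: -1/362 ≈ -0.0027624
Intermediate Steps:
q = -320
G(O) = -320 + O
N(r) = 315 + r (N(r) = r + 315 = 315 + r)
1/(G(d(2)) + N(-437)) = 1/((-320 + 20*2**2) + (315 - 437)) = 1/((-320 + 20*4) - 122) = 1/((-320 + 80) - 122) = 1/(-240 - 122) = 1/(-362) = -1/362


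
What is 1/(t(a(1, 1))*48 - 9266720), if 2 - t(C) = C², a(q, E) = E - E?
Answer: -1/9266624 ≈ -1.0791e-7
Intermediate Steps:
a(q, E) = 0
t(C) = 2 - C²
1/(t(a(1, 1))*48 - 9266720) = 1/((2 - 1*0²)*48 - 9266720) = 1/((2 - 1*0)*48 - 9266720) = 1/((2 + 0)*48 - 9266720) = 1/(2*48 - 9266720) = 1/(96 - 9266720) = 1/(-9266624) = -1/9266624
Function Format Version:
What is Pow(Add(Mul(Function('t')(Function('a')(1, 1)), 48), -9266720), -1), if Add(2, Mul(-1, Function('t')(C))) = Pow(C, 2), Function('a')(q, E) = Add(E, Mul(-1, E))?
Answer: Rational(-1, 9266624) ≈ -1.0791e-7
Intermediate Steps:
Function('a')(q, E) = 0
Function('t')(C) = Add(2, Mul(-1, Pow(C, 2)))
Pow(Add(Mul(Function('t')(Function('a')(1, 1)), 48), -9266720), -1) = Pow(Add(Mul(Add(2, Mul(-1, Pow(0, 2))), 48), -9266720), -1) = Pow(Add(Mul(Add(2, Mul(-1, 0)), 48), -9266720), -1) = Pow(Add(Mul(Add(2, 0), 48), -9266720), -1) = Pow(Add(Mul(2, 48), -9266720), -1) = Pow(Add(96, -9266720), -1) = Pow(-9266624, -1) = Rational(-1, 9266624)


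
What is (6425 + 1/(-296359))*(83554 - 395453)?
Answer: -84841276617718/42337 ≈ -2.0040e+9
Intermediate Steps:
(6425 + 1/(-296359))*(83554 - 395453) = (6425 - 1/296359)*(-311899) = (1904106574/296359)*(-311899) = -84841276617718/42337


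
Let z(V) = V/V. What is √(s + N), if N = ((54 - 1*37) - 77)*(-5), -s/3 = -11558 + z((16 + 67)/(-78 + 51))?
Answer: √34971 ≈ 187.01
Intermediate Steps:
z(V) = 1
s = 34671 (s = -3*(-11558 + 1) = -3*(-11557) = 34671)
N = 300 (N = ((54 - 37) - 77)*(-5) = (17 - 77)*(-5) = -60*(-5) = 300)
√(s + N) = √(34671 + 300) = √34971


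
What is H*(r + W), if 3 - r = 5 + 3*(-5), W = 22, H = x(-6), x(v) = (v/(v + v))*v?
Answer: -105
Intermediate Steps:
x(v) = v/2 (x(v) = (v/((2*v)))*v = ((1/(2*v))*v)*v = v/2)
H = -3 (H = (½)*(-6) = -3)
r = 13 (r = 3 - (5 + 3*(-5)) = 3 - (5 - 15) = 3 - 1*(-10) = 3 + 10 = 13)
H*(r + W) = -3*(13 + 22) = -3*35 = -105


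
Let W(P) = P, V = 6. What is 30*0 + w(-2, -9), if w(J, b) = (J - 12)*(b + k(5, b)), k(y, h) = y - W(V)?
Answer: 140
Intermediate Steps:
k(y, h) = -6 + y (k(y, h) = y - 1*6 = y - 6 = -6 + y)
w(J, b) = (-1 + b)*(-12 + J) (w(J, b) = (J - 12)*(b + (-6 + 5)) = (-12 + J)*(b - 1) = (-12 + J)*(-1 + b) = (-1 + b)*(-12 + J))
30*0 + w(-2, -9) = 30*0 + (12 - 1*(-2) - 12*(-9) - 2*(-9)) = 0 + (12 + 2 + 108 + 18) = 0 + 140 = 140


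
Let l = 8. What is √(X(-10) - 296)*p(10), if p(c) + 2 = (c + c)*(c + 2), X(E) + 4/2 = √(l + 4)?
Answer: 238*√(-298 + 2*√3) ≈ 4084.6*I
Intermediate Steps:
X(E) = -2 + 2*√3 (X(E) = -2 + √(8 + 4) = -2 + √12 = -2 + 2*√3)
p(c) = -2 + 2*c*(2 + c) (p(c) = -2 + (c + c)*(c + 2) = -2 + (2*c)*(2 + c) = -2 + 2*c*(2 + c))
√(X(-10) - 296)*p(10) = √((-2 + 2*√3) - 296)*(-2 + 2*10² + 4*10) = √(-298 + 2*√3)*(-2 + 2*100 + 40) = √(-298 + 2*√3)*(-2 + 200 + 40) = √(-298 + 2*√3)*238 = 238*√(-298 + 2*√3)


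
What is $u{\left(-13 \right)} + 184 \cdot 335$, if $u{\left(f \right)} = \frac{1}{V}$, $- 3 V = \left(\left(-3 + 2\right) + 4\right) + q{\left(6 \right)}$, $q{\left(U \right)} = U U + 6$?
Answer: $\frac{924599}{15} \approx 61640.0$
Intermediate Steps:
$q{\left(U \right)} = 6 + U^{2}$ ($q{\left(U \right)} = U^{2} + 6 = 6 + U^{2}$)
$V = -15$ ($V = - \frac{\left(\left(-3 + 2\right) + 4\right) + \left(6 + 6^{2}\right)}{3} = - \frac{\left(-1 + 4\right) + \left(6 + 36\right)}{3} = - \frac{3 + 42}{3} = \left(- \frac{1}{3}\right) 45 = -15$)
$u{\left(f \right)} = - \frac{1}{15}$ ($u{\left(f \right)} = \frac{1}{-15} = - \frac{1}{15}$)
$u{\left(-13 \right)} + 184 \cdot 335 = - \frac{1}{15} + 184 \cdot 335 = - \frac{1}{15} + 61640 = \frac{924599}{15}$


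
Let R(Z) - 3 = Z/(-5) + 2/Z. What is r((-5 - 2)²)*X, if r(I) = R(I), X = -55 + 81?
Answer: -43056/245 ≈ -175.74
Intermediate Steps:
R(Z) = 3 + 2/Z - Z/5 (R(Z) = 3 + (Z/(-5) + 2/Z) = 3 + (Z*(-⅕) + 2/Z) = 3 + (-Z/5 + 2/Z) = 3 + (2/Z - Z/5) = 3 + 2/Z - Z/5)
X = 26
r(I) = 3 + 2/I - I/5
r((-5 - 2)²)*X = (3 + 2/((-5 - 2)²) - (-5 - 2)²/5)*26 = (3 + 2/((-7)²) - ⅕*(-7)²)*26 = (3 + 2/49 - ⅕*49)*26 = (3 + 2*(1/49) - 49/5)*26 = (3 + 2/49 - 49/5)*26 = -1656/245*26 = -43056/245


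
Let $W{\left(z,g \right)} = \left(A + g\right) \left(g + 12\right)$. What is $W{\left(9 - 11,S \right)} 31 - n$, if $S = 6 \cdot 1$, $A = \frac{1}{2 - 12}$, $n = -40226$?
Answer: $\frac{217591}{5} \approx 43518.0$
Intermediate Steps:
$A = - \frac{1}{10}$ ($A = \frac{1}{-10} = - \frac{1}{10} \approx -0.1$)
$S = 6$
$W{\left(z,g \right)} = \left(12 + g\right) \left(- \frac{1}{10} + g\right)$ ($W{\left(z,g \right)} = \left(- \frac{1}{10} + g\right) \left(g + 12\right) = \left(- \frac{1}{10} + g\right) \left(12 + g\right) = \left(12 + g\right) \left(- \frac{1}{10} + g\right)$)
$W{\left(9 - 11,S \right)} 31 - n = \left(- \frac{6}{5} + 6^{2} + \frac{119}{10} \cdot 6\right) 31 - -40226 = \left(- \frac{6}{5} + 36 + \frac{357}{5}\right) 31 + 40226 = \frac{531}{5} \cdot 31 + 40226 = \frac{16461}{5} + 40226 = \frac{217591}{5}$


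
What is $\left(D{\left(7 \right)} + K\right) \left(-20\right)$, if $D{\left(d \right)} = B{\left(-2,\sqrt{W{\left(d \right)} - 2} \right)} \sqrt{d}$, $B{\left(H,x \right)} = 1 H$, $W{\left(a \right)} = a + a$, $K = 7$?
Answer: $-140 + 40 \sqrt{7} \approx -34.17$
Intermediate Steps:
$W{\left(a \right)} = 2 a$
$B{\left(H,x \right)} = H$
$D{\left(d \right)} = - 2 \sqrt{d}$
$\left(D{\left(7 \right)} + K\right) \left(-20\right) = \left(- 2 \sqrt{7} + 7\right) \left(-20\right) = \left(7 - 2 \sqrt{7}\right) \left(-20\right) = -140 + 40 \sqrt{7}$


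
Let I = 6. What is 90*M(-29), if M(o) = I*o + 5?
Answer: -15210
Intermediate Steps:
M(o) = 5 + 6*o (M(o) = 6*o + 5 = 5 + 6*o)
90*M(-29) = 90*(5 + 6*(-29)) = 90*(5 - 174) = 90*(-169) = -15210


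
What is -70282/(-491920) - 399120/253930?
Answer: -8924420107/6245662280 ≈ -1.4289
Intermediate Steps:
-70282/(-491920) - 399120/253930 = -70282*(-1/491920) - 399120*1/253930 = 35141/245960 - 39912/25393 = -8924420107/6245662280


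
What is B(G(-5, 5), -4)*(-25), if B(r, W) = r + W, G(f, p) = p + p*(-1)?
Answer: 100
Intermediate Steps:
G(f, p) = 0 (G(f, p) = p - p = 0)
B(r, W) = W + r
B(G(-5, 5), -4)*(-25) = (-4 + 0)*(-25) = -4*(-25) = 100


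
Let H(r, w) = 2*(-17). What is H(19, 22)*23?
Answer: -782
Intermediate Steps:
H(r, w) = -34
H(19, 22)*23 = -34*23 = -782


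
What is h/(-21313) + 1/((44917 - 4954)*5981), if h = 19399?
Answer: -4636723798184/5094205617039 ≈ -0.91020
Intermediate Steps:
h/(-21313) + 1/((44917 - 4954)*5981) = 19399/(-21313) + 1/((44917 - 4954)*5981) = 19399*(-1/21313) + (1/5981)/39963 = -19399/21313 + (1/39963)*(1/5981) = -19399/21313 + 1/239018703 = -4636723798184/5094205617039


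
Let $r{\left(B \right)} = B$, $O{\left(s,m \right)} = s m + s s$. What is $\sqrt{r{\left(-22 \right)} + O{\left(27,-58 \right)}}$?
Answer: $i \sqrt{859} \approx 29.309 i$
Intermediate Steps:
$O{\left(s,m \right)} = s^{2} + m s$ ($O{\left(s,m \right)} = m s + s^{2} = s^{2} + m s$)
$\sqrt{r{\left(-22 \right)} + O{\left(27,-58 \right)}} = \sqrt{-22 + 27 \left(-58 + 27\right)} = \sqrt{-22 + 27 \left(-31\right)} = \sqrt{-22 - 837} = \sqrt{-859} = i \sqrt{859}$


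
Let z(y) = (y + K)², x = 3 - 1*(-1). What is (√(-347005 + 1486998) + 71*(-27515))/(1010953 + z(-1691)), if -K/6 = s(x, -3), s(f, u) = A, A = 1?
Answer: -1953565/3890762 + √1139993/3890762 ≈ -0.50183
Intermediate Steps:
x = 4 (x = 3 + 1 = 4)
s(f, u) = 1
K = -6 (K = -6*1 = -6)
z(y) = (-6 + y)² (z(y) = (y - 6)² = (-6 + y)²)
(√(-347005 + 1486998) + 71*(-27515))/(1010953 + z(-1691)) = (√(-347005 + 1486998) + 71*(-27515))/(1010953 + (-6 - 1691)²) = (√1139993 - 1953565)/(1010953 + (-1697)²) = (-1953565 + √1139993)/(1010953 + 2879809) = (-1953565 + √1139993)/3890762 = (-1953565 + √1139993)*(1/3890762) = -1953565/3890762 + √1139993/3890762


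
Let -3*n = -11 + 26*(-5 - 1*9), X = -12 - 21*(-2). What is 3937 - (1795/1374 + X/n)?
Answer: 135182831/34350 ≈ 3935.5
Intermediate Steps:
X = 30 (X = -12 + 42 = 30)
n = 125 (n = -(-11 + 26*(-5 - 1*9))/3 = -(-11 + 26*(-5 - 9))/3 = -(-11 + 26*(-14))/3 = -(-11 - 364)/3 = -⅓*(-375) = 125)
3937 - (1795/1374 + X/n) = 3937 - (1795/1374 + 30/125) = 3937 - (1795*(1/1374) + 30*(1/125)) = 3937 - (1795/1374 + 6/25) = 3937 - 1*53119/34350 = 3937 - 53119/34350 = 135182831/34350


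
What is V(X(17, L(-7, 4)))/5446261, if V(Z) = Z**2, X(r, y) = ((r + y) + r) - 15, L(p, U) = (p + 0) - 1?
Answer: 121/5446261 ≈ 2.2217e-5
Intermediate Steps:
L(p, U) = -1 + p (L(p, U) = p - 1 = -1 + p)
X(r, y) = -15 + y + 2*r (X(r, y) = (y + 2*r) - 15 = -15 + y + 2*r)
V(X(17, L(-7, 4)))/5446261 = (-15 + (-1 - 7) + 2*17)**2/5446261 = (-15 - 8 + 34)**2*(1/5446261) = 11**2*(1/5446261) = 121*(1/5446261) = 121/5446261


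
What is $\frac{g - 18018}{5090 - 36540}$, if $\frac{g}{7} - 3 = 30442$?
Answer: $- \frac{195097}{31450} \approx -6.2034$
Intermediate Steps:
$g = 213115$ ($g = 21 + 7 \cdot 30442 = 21 + 213094 = 213115$)
$\frac{g - 18018}{5090 - 36540} = \frac{213115 - 18018}{5090 - 36540} = \frac{195097}{-31450} = 195097 \left(- \frac{1}{31450}\right) = - \frac{195097}{31450}$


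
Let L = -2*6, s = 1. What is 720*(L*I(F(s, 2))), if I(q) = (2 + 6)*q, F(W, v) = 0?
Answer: 0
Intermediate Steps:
L = -12
I(q) = 8*q
720*(L*I(F(s, 2))) = 720*(-96*0) = 720*(-12*0) = 720*0 = 0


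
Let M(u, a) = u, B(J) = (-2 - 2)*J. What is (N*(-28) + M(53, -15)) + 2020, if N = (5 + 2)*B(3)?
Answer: 4425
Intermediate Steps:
B(J) = -4*J
N = -84 (N = (5 + 2)*(-4*3) = 7*(-12) = -84)
(N*(-28) + M(53, -15)) + 2020 = (-84*(-28) + 53) + 2020 = (2352 + 53) + 2020 = 2405 + 2020 = 4425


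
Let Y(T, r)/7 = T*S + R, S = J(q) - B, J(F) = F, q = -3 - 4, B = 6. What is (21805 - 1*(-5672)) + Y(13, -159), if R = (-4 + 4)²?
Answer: 26294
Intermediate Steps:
q = -7
R = 0 (R = 0² = 0)
S = -13 (S = -7 - 1*6 = -7 - 6 = -13)
Y(T, r) = -91*T (Y(T, r) = 7*(T*(-13) + 0) = 7*(-13*T + 0) = 7*(-13*T) = -91*T)
(21805 - 1*(-5672)) + Y(13, -159) = (21805 - 1*(-5672)) - 91*13 = (21805 + 5672) - 1183 = 27477 - 1183 = 26294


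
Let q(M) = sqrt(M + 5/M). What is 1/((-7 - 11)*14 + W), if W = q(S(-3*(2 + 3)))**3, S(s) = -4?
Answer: -256/64659 + 8*I*sqrt(21)/193977 ≈ -0.0039592 + 0.00018899*I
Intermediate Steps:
W = -21*I*sqrt(21)/8 (W = (sqrt(-4 + 5/(-4)))**3 = (sqrt(-4 + 5*(-1/4)))**3 = (sqrt(-4 - 5/4))**3 = (sqrt(-21/4))**3 = (I*sqrt(21)/2)**3 = -21*I*sqrt(21)/8 ≈ -12.029*I)
1/((-7 - 11)*14 + W) = 1/((-7 - 11)*14 - 21*I*sqrt(21)/8) = 1/(-18*14 - 21*I*sqrt(21)/8) = 1/(-252 - 21*I*sqrt(21)/8)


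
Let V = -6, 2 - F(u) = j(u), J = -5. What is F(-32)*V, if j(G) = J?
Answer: -42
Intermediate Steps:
j(G) = -5
F(u) = 7 (F(u) = 2 - 1*(-5) = 2 + 5 = 7)
F(-32)*V = 7*(-6) = -42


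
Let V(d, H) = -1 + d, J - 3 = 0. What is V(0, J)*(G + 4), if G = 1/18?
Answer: -73/18 ≈ -4.0556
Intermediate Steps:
J = 3 (J = 3 + 0 = 3)
G = 1/18 ≈ 0.055556
V(0, J)*(G + 4) = (-1 + 0)*(1/18 + 4) = -1*73/18 = -73/18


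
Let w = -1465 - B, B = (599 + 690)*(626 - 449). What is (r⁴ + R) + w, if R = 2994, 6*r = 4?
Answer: -18356528/81 ≈ -2.2662e+5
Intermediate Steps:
r = ⅔ (r = (⅙)*4 = ⅔ ≈ 0.66667)
B = 228153 (B = 1289*177 = 228153)
w = -229618 (w = -1465 - 1*228153 = -1465 - 228153 = -229618)
(r⁴ + R) + w = ((⅔)⁴ + 2994) - 229618 = (16/81 + 2994) - 229618 = 242530/81 - 229618 = -18356528/81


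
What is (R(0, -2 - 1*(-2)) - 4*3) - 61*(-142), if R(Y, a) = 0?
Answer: 8650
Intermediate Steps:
(R(0, -2 - 1*(-2)) - 4*3) - 61*(-142) = (0 - 4*3) - 61*(-142) = (0 - 12) + 8662 = -12 + 8662 = 8650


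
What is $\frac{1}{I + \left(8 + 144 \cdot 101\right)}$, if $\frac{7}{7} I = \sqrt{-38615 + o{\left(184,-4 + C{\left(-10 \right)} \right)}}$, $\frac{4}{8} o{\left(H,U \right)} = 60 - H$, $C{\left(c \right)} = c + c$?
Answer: $\frac{14552}{211799567} - \frac{i \sqrt{38863}}{211799567} \approx 6.8706 \cdot 10^{-5} - 9.3077 \cdot 10^{-7} i$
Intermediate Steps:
$C{\left(c \right)} = 2 c$
$o{\left(H,U \right)} = 120 - 2 H$ ($o{\left(H,U \right)} = 2 \left(60 - H\right) = 120 - 2 H$)
$I = i \sqrt{38863}$ ($I = \sqrt{-38615 + \left(120 - 368\right)} = \sqrt{-38615 - 248} = \sqrt{-38863} = i \sqrt{38863} \approx 197.14 i$)
$\frac{1}{I + \left(8 + 144 \cdot 101\right)} = \frac{1}{i \sqrt{38863} + \left(8 + 144 \cdot 101\right)} = \frac{1}{i \sqrt{38863} + \left(8 + 14544\right)} = \frac{1}{i \sqrt{38863} + 14552} = \frac{1}{14552 + i \sqrt{38863}}$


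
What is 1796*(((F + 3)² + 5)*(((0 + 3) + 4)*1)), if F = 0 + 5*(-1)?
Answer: 113148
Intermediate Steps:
F = -5 (F = 0 - 5 = -5)
1796*(((F + 3)² + 5)*(((0 + 3) + 4)*1)) = 1796*(((-5 + 3)² + 5)*(((0 + 3) + 4)*1)) = 1796*(((-2)² + 5)*((3 + 4)*1)) = 1796*((4 + 5)*(7*1)) = 1796*(9*7) = 1796*63 = 113148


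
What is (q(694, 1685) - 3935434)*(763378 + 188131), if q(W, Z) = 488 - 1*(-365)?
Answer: -3743789232729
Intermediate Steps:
q(W, Z) = 853 (q(W, Z) = 488 + 365 = 853)
(q(694, 1685) - 3935434)*(763378 + 188131) = (853 - 3935434)*(763378 + 188131) = -3934581*951509 = -3743789232729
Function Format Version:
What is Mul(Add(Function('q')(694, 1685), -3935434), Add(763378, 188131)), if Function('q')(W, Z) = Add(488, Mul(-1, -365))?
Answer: -3743789232729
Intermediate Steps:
Function('q')(W, Z) = 853 (Function('q')(W, Z) = Add(488, 365) = 853)
Mul(Add(Function('q')(694, 1685), -3935434), Add(763378, 188131)) = Mul(Add(853, -3935434), Add(763378, 188131)) = Mul(-3934581, 951509) = -3743789232729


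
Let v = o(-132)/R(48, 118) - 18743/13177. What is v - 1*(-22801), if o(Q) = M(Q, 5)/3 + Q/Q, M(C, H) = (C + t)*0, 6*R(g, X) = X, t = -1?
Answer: 17725411537/777443 ≈ 22800.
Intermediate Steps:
R(g, X) = X/6
M(C, H) = 0 (M(C, H) = (C - 1)*0 = (-1 + C)*0 = 0)
o(Q) = 1 (o(Q) = 0/3 + Q/Q = 0*(⅓) + 1 = 0 + 1 = 1)
v = -1066306/777443 (v = 1/((⅙)*118) - 18743/13177 = 1/(59/3) - 18743*1/13177 = 1*(3/59) - 18743/13177 = 3/59 - 18743/13177 = -1066306/777443 ≈ -1.3716)
v - 1*(-22801) = -1066306/777443 - 1*(-22801) = -1066306/777443 + 22801 = 17725411537/777443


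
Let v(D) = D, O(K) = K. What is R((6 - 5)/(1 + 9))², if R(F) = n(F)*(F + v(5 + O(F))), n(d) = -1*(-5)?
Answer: 676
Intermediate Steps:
n(d) = 5
R(F) = 25 + 10*F (R(F) = 5*(F + (5 + F)) = 5*(5 + 2*F) = 25 + 10*F)
R((6 - 5)/(1 + 9))² = (25 + 10*((6 - 5)/(1 + 9)))² = (25 + 10*(1/10))² = (25 + 10*(1*(⅒)))² = (25 + 10*(⅒))² = (25 + 1)² = 26² = 676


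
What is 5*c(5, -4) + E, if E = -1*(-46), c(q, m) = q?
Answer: 71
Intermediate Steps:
E = 46
5*c(5, -4) + E = 5*5 + 46 = 25 + 46 = 71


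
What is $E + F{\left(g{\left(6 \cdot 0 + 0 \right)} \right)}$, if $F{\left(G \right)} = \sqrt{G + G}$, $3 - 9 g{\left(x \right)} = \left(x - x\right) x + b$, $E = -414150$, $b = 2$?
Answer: $-414150 + \frac{\sqrt{2}}{3} \approx -4.1415 \cdot 10^{5}$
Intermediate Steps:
$g{\left(x \right)} = \frac{1}{9}$ ($g{\left(x \right)} = \frac{1}{3} - \frac{\left(x - x\right) x + 2}{9} = \frac{1}{3} - \frac{0 x + 2}{9} = \frac{1}{3} - \frac{0 + 2}{9} = \frac{1}{3} - \frac{2}{9} = \frac{1}{9}$)
$F{\left(G \right)} = \sqrt{2} \sqrt{G}$ ($F{\left(G \right)} = \sqrt{2 G} = \sqrt{2} \sqrt{G}$)
$E + F{\left(g{\left(6 \cdot 0 + 0 \right)} \right)} = -414150 + \frac{\sqrt{2}}{3}$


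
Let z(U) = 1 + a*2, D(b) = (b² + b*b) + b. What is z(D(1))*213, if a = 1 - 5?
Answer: -1491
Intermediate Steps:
a = -4
D(b) = b + 2*b² (D(b) = (b² + b²) + b = 2*b² + b = b + 2*b²)
z(U) = -7 (z(U) = 1 - 4*2 = 1 - 8 = -7)
z(D(1))*213 = -7*213 = -1491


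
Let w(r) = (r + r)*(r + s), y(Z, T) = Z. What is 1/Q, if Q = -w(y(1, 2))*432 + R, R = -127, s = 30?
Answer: -1/26911 ≈ -3.7160e-5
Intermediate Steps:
w(r) = 2*r*(30 + r) (w(r) = (r + r)*(r + 30) = (2*r)*(30 + r) = 2*r*(30 + r))
Q = -26911 (Q = -2*(30 + 1)*432 - 127 = -2*31*432 - 127 = -1*62*432 - 127 = -62*432 - 127 = -26784 - 127 = -26911)
1/Q = 1/(-26911) = -1/26911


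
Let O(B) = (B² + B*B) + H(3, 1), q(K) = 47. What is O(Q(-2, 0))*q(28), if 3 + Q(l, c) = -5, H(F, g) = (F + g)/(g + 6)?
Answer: 42300/7 ≈ 6042.9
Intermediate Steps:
H(F, g) = (F + g)/(6 + g)
Q(l, c) = -8 (Q(l, c) = -3 - 5 = -8)
O(B) = 4/7 + 2*B² (O(B) = (B² + B*B) + (3 + 1)/(6 + 1) = (B² + B²) + 4/7 = 2*B² + (⅐)*4 = 2*B² + 4/7 = 4/7 + 2*B²)
O(Q(-2, 0))*q(28) = (4/7 + 2*(-8)²)*47 = (4/7 + 2*64)*47 = (4/7 + 128)*47 = (900/7)*47 = 42300/7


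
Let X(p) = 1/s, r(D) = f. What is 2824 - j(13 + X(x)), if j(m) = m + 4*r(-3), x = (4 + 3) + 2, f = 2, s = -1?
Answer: 2804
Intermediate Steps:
r(D) = 2
x = 9 (x = 7 + 2 = 9)
X(p) = -1 (X(p) = 1/(-1) = -1)
j(m) = 8 + m (j(m) = m + 4*2 = m + 8 = 8 + m)
2824 - j(13 + X(x)) = 2824 - (8 + (13 - 1)) = 2824 - (8 + 12) = 2824 - 1*20 = 2824 - 20 = 2804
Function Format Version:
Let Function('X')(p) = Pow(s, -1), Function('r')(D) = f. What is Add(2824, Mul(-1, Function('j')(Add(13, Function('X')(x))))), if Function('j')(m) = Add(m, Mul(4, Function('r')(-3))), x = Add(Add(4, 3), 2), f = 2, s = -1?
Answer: 2804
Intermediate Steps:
Function('r')(D) = 2
x = 9 (x = Add(7, 2) = 9)
Function('X')(p) = -1 (Function('X')(p) = Pow(-1, -1) = -1)
Function('j')(m) = Add(8, m) (Function('j')(m) = Add(m, Mul(4, 2)) = Add(m, 8) = Add(8, m))
Add(2824, Mul(-1, Function('j')(Add(13, Function('X')(x))))) = Add(2824, Mul(-1, Add(8, Add(13, -1)))) = Add(2824, Mul(-1, Add(8, 12))) = Add(2824, Mul(-1, 20)) = Add(2824, -20) = 2804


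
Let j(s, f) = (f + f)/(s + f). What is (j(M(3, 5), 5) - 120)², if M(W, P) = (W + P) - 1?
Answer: 511225/36 ≈ 14201.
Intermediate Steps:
M(W, P) = -1 + P + W (M(W, P) = (P + W) - 1 = -1 + P + W)
j(s, f) = 2*f/(f + s) (j(s, f) = (2*f)/(f + s) = 2*f/(f + s))
(j(M(3, 5), 5) - 120)² = (2*5/(5 + (-1 + 5 + 3)) - 120)² = (2*5/(5 + 7) - 120)² = (2*5/12 - 120)² = (2*5*(1/12) - 120)² = (⅚ - 120)² = (-715/6)² = 511225/36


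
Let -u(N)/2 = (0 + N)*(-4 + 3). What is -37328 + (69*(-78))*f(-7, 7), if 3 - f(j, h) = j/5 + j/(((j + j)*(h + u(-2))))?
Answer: -300559/5 ≈ -60112.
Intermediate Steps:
u(N) = 2*N (u(N) = -2*(0 + N)*(-4 + 3) = -2*N*(-1) = -(-2)*N = 2*N)
f(j, h) = 3 - 1/(2*(-4 + h)) - j/5 (f(j, h) = 3 - (j/5 + j/(((j + j)*(h + 2*(-2))))) = 3 - (j*(1/5) + j/(((2*j)*(h - 4)))) = 3 - (j/5 + j/(((2*j)*(-4 + h)))) = 3 - (j/5 + j/((2*j*(-4 + h)))) = 3 - (j/5 + j*(1/(2*j*(-4 + h)))) = 3 - (j/5 + 1/(2*(-4 + h))) = 3 - (1/(2*(-4 + h)) + j/5) = 3 + (-1/(2*(-4 + h)) - j/5) = 3 - 1/(2*(-4 + h)) - j/5)
-37328 + (69*(-78))*f(-7, 7) = -37328 + (69*(-78))*((-125 + 8*(-7) + 30*7 - 2*7*(-7))/(10*(-4 + 7))) = -37328 - 2691*(-125 - 56 + 210 + 98)/(5*3) = -37328 - 2691*127/(5*3) = -37328 - 5382*127/30 = -37328 - 113919/5 = -300559/5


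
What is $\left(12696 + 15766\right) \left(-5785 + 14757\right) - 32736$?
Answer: $255328328$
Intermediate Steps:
$\left(12696 + 15766\right) \left(-5785 + 14757\right) - 32736 = 28462 \cdot 8972 - 32736 = 255361064 - 32736 = 255328328$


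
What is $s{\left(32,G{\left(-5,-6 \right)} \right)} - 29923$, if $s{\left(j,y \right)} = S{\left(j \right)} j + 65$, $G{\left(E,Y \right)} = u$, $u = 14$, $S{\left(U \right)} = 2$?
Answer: $-29794$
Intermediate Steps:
$G{\left(E,Y \right)} = 14$
$s{\left(j,y \right)} = 65 + 2 j$ ($s{\left(j,y \right)} = 2 j + 65 = 65 + 2 j$)
$s{\left(32,G{\left(-5,-6 \right)} \right)} - 29923 = \left(65 + 2 \cdot 32\right) - 29923 = \left(65 + 64\right) - 29923 = 129 - 29923 = -29794$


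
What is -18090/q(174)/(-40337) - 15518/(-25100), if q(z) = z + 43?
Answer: 68142557411/109851768950 ≈ 0.62031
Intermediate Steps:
q(z) = 43 + z
-18090/q(174)/(-40337) - 15518/(-25100) = -18090/(43 + 174)/(-40337) - 15518/(-25100) = -18090/217*(-1/40337) - 15518*(-1/25100) = -18090*1/217*(-1/40337) + 7759/12550 = -18090/217*(-1/40337) + 7759/12550 = 18090/8753129 + 7759/12550 = 68142557411/109851768950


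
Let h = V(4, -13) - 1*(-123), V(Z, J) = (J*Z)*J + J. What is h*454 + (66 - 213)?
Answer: 356697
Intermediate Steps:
V(Z, J) = J + Z*J² (V(Z, J) = Z*J² + J = J + Z*J²)
h = 786 (h = -13*(1 - 13*4) - 1*(-123) = -13*(1 - 52) + 123 = -13*(-51) + 123 = 663 + 123 = 786)
h*454 + (66 - 213) = 786*454 + (66 - 213) = 356844 - 147 = 356697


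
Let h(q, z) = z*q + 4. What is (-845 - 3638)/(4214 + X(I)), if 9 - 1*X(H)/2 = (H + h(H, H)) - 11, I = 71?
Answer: 4483/5978 ≈ 0.74992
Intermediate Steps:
h(q, z) = 4 + q*z (h(q, z) = q*z + 4 = 4 + q*z)
X(H) = 32 - 2*H - 2*H² (X(H) = 18 - 2*((H + (4 + H*H)) - 11) = 18 - 2*((H + (4 + H²)) - 11) = 18 - 2*((4 + H + H²) - 11) = 18 - 2*(-7 + H + H²) = 18 + (14 - 2*H - 2*H²) = 32 - 2*H - 2*H²)
(-845 - 3638)/(4214 + X(I)) = (-845 - 3638)/(4214 + (32 - 2*71 - 2*71²)) = -4483/(4214 + (32 - 142 - 2*5041)) = -4483/(4214 + (32 - 142 - 10082)) = -4483/(4214 - 10192) = -4483/(-5978) = -4483*(-1/5978) = 4483/5978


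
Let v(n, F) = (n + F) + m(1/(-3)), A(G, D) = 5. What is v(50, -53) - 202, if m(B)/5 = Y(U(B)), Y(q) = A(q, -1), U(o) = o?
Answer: -180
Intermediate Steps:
Y(q) = 5
m(B) = 25 (m(B) = 5*5 = 25)
v(n, F) = 25 + F + n (v(n, F) = (n + F) + 25 = (F + n) + 25 = 25 + F + n)
v(50, -53) - 202 = (25 - 53 + 50) - 202 = 22 - 202 = -180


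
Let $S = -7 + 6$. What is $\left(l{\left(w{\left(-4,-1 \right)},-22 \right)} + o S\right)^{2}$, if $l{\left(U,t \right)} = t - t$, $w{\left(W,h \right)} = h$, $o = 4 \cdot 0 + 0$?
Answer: $0$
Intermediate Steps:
$S = -1$
$o = 0$ ($o = 0 + 0 = 0$)
$l{\left(U,t \right)} = 0$
$\left(l{\left(w{\left(-4,-1 \right)},-22 \right)} + o S\right)^{2} = \left(0 + 0 \left(-1\right)\right)^{2} = \left(0 + 0\right)^{2} = 0^{2} = 0$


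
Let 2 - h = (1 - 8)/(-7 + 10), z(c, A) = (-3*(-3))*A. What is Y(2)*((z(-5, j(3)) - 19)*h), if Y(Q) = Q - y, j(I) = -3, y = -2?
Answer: -2392/3 ≈ -797.33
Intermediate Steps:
z(c, A) = 9*A
h = 13/3 (h = 2 - (1 - 8)/(-7 + 10) = 2 - (-7)/3 = 2 - 1*(-7/3) = 2 + 7/3 = 13/3 ≈ 4.3333)
Y(Q) = 2 + Q (Y(Q) = Q - 1*(-2) = Q + 2 = 2 + Q)
Y(2)*((z(-5, j(3)) - 19)*h) = (2 + 2)*((9*(-3) - 19)*(13/3)) = 4*((-27 - 19)*(13/3)) = 4*(-46*13/3) = 4*(-598/3) = -2392/3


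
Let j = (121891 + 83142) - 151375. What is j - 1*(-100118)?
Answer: 153776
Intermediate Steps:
j = 53658 (j = 205033 - 151375 = 53658)
j - 1*(-100118) = 53658 - 1*(-100118) = 53658 + 100118 = 153776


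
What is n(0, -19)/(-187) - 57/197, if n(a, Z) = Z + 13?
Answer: -9477/36839 ≈ -0.25725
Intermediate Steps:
n(a, Z) = 13 + Z
n(0, -19)/(-187) - 57/197 = (13 - 19)/(-187) - 57/197 = -6*(-1/187) - 57*1/197 = 6/187 - 57/197 = -9477/36839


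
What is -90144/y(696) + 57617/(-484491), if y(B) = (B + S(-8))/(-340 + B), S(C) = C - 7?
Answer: -740379420181/15711351 ≈ -47124.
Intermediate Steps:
S(C) = -7 + C
y(B) = (-15 + B)/(-340 + B) (y(B) = (B + (-7 - 8))/(-340 + B) = (B - 15)/(-340 + B) = (-15 + B)/(-340 + B))
-90144/y(696) + 57617/(-484491) = -90144*(-340 + 696)/(-15 + 696) + 57617/(-484491) = -90144/(681/356) + 57617*(-1/484491) = -90144/((1/356)*681) - 8231/69213 = -90144/681/356 - 8231/69213 = -90144*356/681 - 8231/69213 = -10697088/227 - 8231/69213 = -740379420181/15711351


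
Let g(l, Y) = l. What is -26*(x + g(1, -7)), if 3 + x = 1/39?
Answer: 154/3 ≈ 51.333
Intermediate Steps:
x = -116/39 (x = -3 + 1/39 = -116/39 ≈ -2.9744)
-26*(x + g(1, -7)) = -26*(-116/39 + 1) = -26*(-77/39) = 154/3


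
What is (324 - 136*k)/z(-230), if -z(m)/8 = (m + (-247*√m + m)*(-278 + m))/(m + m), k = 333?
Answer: -3878145/46755467 + 54249066*I*√230/607821071 ≈ -0.082945 + 1.3536*I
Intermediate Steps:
z(m) = -4*(m + (-278 + m)*(m - 247*√m))/m (z(m) = -8*(m + (-247*√m + m)*(-278 + m))/(m + m) = -8*(m + (m - 247*√m)*(-278 + m))/(2*m) = -8*(m + (-278 + m)*(m - 247*√m))*1/(2*m) = -4*(m + (-278 + m)*(m - 247*√m))/m)
(324 - 136*k)/z(-230) = (324 - 136*333)/(1108 - (-137332)*I*√230/115 - 4*(-230) + 988*√(-230)) = (324 - 45288)/(1108 - (-137332)*I*√230/115 + 920 + 988*(I*√230)) = -44964/(1108 + 137332*I*√230/115 + 920 + 988*I*√230) = -44964/(2028 + 250952*I*√230/115)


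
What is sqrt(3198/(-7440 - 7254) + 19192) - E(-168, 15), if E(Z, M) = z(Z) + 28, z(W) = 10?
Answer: -38 + 5*sqrt(4604186123)/2449 ≈ 100.53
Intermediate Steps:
E(Z, M) = 38 (E(Z, M) = 10 + 28 = 38)
sqrt(3198/(-7440 - 7254) + 19192) - E(-168, 15) = sqrt(3198/(-7440 - 7254) + 19192) - 1*38 = sqrt(3198/(-14694) + 19192) - 38 = sqrt(3198*(-1/14694) + 19192) - 38 = sqrt(-533/2449 + 19192) - 38 = sqrt(47000675/2449) - 38 = 5*sqrt(4604186123)/2449 - 38 = -38 + 5*sqrt(4604186123)/2449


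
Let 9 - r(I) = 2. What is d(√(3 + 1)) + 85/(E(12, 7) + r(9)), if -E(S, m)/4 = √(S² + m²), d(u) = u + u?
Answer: 11561/3039 - 340*√193/3039 ≈ 2.2499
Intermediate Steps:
r(I) = 7 (r(I) = 9 - 1*2 = 9 - 2 = 7)
d(u) = 2*u
E(S, m) = -4*√(S² + m²)
d(√(3 + 1)) + 85/(E(12, 7) + r(9)) = 2*√(3 + 1) + 85/(-4*√(12² + 7²) + 7) = 2*√4 + 85/(-4*√(144 + 49) + 7) = 2*2 + 85/(-4*√193 + 7) = 4 + 85/(7 - 4*√193)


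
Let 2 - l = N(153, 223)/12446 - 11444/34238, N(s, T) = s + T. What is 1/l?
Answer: 106531537/245452708 ≈ 0.43402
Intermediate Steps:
N(s, T) = T + s
l = 245452708/106531537 (l = 2 - ((223 + 153)/12446 - 11444/34238) = 2 - (376*(1/12446) - 11444*1/34238) = 2 - (188/6223 - 5722/17119) = 2 - 1*(-32389634/106531537) = 2 + 32389634/106531537 = 245452708/106531537 ≈ 2.3040)
1/l = 1/(245452708/106531537) = 106531537/245452708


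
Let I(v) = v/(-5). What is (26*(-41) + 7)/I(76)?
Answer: 5295/76 ≈ 69.671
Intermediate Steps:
I(v) = -v/5 (I(v) = v*(-1/5) = -v/5)
(26*(-41) + 7)/I(76) = (26*(-41) + 7)/((-1/5*76)) = (-1066 + 7)/(-76/5) = -1059*(-5/76) = 5295/76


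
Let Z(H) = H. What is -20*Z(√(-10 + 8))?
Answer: -20*I*√2 ≈ -28.284*I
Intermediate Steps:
-20*Z(√(-10 + 8)) = -20*√(-10 + 8) = -20*I*√2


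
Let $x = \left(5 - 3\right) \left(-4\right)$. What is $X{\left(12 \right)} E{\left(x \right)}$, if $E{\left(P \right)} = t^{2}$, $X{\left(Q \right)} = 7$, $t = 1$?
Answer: $7$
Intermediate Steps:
$x = -8$ ($x = 2 \left(-4\right) = -8$)
$E{\left(P \right)} = 1$ ($E{\left(P \right)} = 1^{2} = 1$)
$X{\left(12 \right)} E{\left(x \right)} = 7 \cdot 1 = 7$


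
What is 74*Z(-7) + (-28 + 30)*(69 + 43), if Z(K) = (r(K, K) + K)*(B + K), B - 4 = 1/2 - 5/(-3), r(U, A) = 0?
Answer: 1967/3 ≈ 655.67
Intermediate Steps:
B = 37/6 (B = 4 + (1/2 - 5/(-3)) = 4 + (1*(1/2) - 5*(-1/3)) = 4 + (1/2 + 5/3) = 4 + 13/6 = 37/6 ≈ 6.1667)
Z(K) = K*(37/6 + K) (Z(K) = (0 + K)*(37/6 + K) = K*(37/6 + K))
74*Z(-7) + (-28 + 30)*(69 + 43) = 74*((1/6)*(-7)*(37 + 6*(-7))) + (-28 + 30)*(69 + 43) = 74*((1/6)*(-7)*(37 - 42)) + 2*112 = 74*((1/6)*(-7)*(-5)) + 224 = 74*(35/6) + 224 = 1295/3 + 224 = 1967/3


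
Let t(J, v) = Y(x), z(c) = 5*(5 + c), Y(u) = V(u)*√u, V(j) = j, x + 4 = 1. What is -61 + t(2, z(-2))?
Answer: -61 - 3*I*√3 ≈ -61.0 - 5.1962*I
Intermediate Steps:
x = -3 (x = -4 + 1 = -3)
Y(u) = u^(3/2) (Y(u) = u*√u = u^(3/2))
z(c) = 25 + 5*c
t(J, v) = -3*I*√3 (t(J, v) = (-3)^(3/2) = -3*I*√3)
-61 + t(2, z(-2)) = -61 - 3*I*√3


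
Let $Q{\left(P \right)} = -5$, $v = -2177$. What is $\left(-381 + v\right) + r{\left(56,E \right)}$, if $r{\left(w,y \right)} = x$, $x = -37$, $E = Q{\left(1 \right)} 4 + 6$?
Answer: $-2595$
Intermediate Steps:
$E = -14$ ($E = \left(-5\right) 4 + 6 = -20 + 6 = -14$)
$r{\left(w,y \right)} = -37$
$\left(-381 + v\right) + r{\left(56,E \right)} = \left(-381 - 2177\right) - 37 = -2558 - 37 = -2595$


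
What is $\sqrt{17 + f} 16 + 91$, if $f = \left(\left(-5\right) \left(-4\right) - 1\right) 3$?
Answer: $91 + 16 \sqrt{74} \approx 228.64$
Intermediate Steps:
$f = 57$ ($f = \left(20 - 1\right) 3 = 19 \cdot 3 = 57$)
$\sqrt{17 + f} 16 + 91 = \sqrt{17 + 57} \cdot 16 + 91 = \sqrt{74} \cdot 16 + 91 = 16 \sqrt{74} + 91 = 91 + 16 \sqrt{74}$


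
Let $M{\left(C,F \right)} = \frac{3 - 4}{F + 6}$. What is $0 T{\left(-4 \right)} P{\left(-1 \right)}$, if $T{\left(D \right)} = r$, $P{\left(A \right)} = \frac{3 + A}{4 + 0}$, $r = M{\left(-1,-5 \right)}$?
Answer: $0$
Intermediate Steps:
$M{\left(C,F \right)} = - \frac{1}{6 + F}$
$r = -1$ ($r = - \frac{1}{6 - 5} = - 1^{-1} = \left(-1\right) 1 = -1$)
$P{\left(A \right)} = \frac{3}{4} + \frac{A}{4}$ ($P{\left(A \right)} = \frac{3 + A}{4} = \left(3 + A\right) \frac{1}{4} = \frac{3}{4} + \frac{A}{4}$)
$T{\left(D \right)} = -1$
$0 T{\left(-4 \right)} P{\left(-1 \right)} = 0 \left(-1\right) \left(\frac{3}{4} + \frac{1}{4} \left(-1\right)\right) = 0 \left(\frac{3}{4} - \frac{1}{4}\right) = 0 \cdot \frac{1}{2} = 0$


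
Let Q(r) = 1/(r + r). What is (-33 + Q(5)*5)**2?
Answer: 4225/4 ≈ 1056.3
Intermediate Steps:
Q(r) = 1/(2*r)
(-33 + Q(5)*5)**2 = (-33 + ((1/2)/5)*5)**2 = (-33 + ((1/2)*(1/5))*5)**2 = (-33 + (1/10)*5)**2 = (-33 + 1/2)**2 = (-65/2)**2 = 4225/4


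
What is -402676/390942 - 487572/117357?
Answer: -39644870026/7646630049 ≈ -5.1846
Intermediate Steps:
-402676/390942 - 487572/117357 = -402676*1/390942 - 487572*1/117357 = -201338/195471 - 162524/39119 = -39644870026/7646630049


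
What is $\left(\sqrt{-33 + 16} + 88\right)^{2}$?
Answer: $\left(88 + i \sqrt{17}\right)^{2} \approx 7727.0 + 725.67 i$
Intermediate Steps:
$\left(\sqrt{-33 + 16} + 88\right)^{2} = \left(\sqrt{-17} + 88\right)^{2} = \left(i \sqrt{17} + 88\right)^{2} = \left(88 + i \sqrt{17}\right)^{2}$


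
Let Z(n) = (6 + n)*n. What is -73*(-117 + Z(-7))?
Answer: 8030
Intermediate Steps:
Z(n) = n*(6 + n)
-73*(-117 + Z(-7)) = -73*(-117 - 7*(6 - 7)) = -73*(-117 - 7*(-1)) = -73*(-117 + 7) = -73*(-110) = 8030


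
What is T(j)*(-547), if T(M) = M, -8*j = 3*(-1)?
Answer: -1641/8 ≈ -205.13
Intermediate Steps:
j = 3/8 (j = -3*(-1)/8 = -1/8*(-3) = 3/8 ≈ 0.37500)
T(j)*(-547) = (3/8)*(-547) = -1641/8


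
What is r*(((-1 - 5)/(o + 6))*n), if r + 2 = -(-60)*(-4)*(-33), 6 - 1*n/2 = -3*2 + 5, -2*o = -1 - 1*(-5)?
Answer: -166278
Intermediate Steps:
o = -2 (o = -(-1 - 1*(-5))/2 = -(-1 + 5)/2 = -½*4 = -2)
n = 14 (n = 12 - 2*(-3*2 + 5) = 12 - 2*(-6 + 5) = 12 - 2*(-1) = 12 + 2 = 14)
r = 7918 (r = -2 - (-60)*(-4)*(-33) = -2 - 30*8*(-33) = -2 - 240*(-33) = -2 + 7920 = 7918)
r*(((-1 - 5)/(o + 6))*n) = 7918*(((-1 - 5)/(-2 + 6))*14) = 7918*(-6/4*14) = 7918*(-6*¼*14) = 7918*(-3/2*14) = 7918*(-21) = -166278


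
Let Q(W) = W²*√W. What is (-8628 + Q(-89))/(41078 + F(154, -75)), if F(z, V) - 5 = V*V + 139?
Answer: -8628/46847 + 7921*I*√89/46847 ≈ -0.18417 + 1.5951*I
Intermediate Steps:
Q(W) = W^(5/2)
F(z, V) = 144 + V² (F(z, V) = 5 + (V*V + 139) = 5 + (V² + 139) = 5 + (139 + V²) = 144 + V²)
(-8628 + Q(-89))/(41078 + F(154, -75)) = (-8628 + (-89)^(5/2))/(41078 + (144 + (-75)²)) = (-8628 + 7921*I*√89)/(41078 + (144 + 5625)) = (-8628 + 7921*I*√89)/(41078 + 5769) = (-8628 + 7921*I*√89)/46847 = (-8628 + 7921*I*√89)*(1/46847) = -8628/46847 + 7921*I*√89/46847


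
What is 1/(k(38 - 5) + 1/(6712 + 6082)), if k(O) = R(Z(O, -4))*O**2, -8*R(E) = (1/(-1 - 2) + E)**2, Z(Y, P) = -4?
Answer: -51176/130812249 ≈ -0.00039122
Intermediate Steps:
R(E) = -(-1/3 + E)**2/8 (R(E) = -(1/(-1 - 2) + E)**2/8 = -(1/(-3) + E)**2/8 = -(-1/3 + E)**2/8)
k(O) = -169*O**2/72 (k(O) = (-(-1 + 3*(-4))**2/72)*O**2 = (-(-1 - 12)**2/72)*O**2 = (-1/72*(-13)**2)*O**2 = (-1/72*169)*O**2 = -169*O**2/72)
1/(k(38 - 5) + 1/(6712 + 6082)) = 1/(-169*(38 - 5)**2/72 + 1/(6712 + 6082)) = 1/(-169/72*33**2 + 1/12794) = 1/(-169/72*1089 + 1/12794) = 1/(-20449/8 + 1/12794) = 1/(-130812249/51176) = -51176/130812249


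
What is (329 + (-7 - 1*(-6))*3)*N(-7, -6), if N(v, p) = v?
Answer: -2282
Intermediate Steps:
(329 + (-7 - 1*(-6))*3)*N(-7, -6) = (329 + (-7 - 1*(-6))*3)*(-7) = (329 + (-7 + 6)*3)*(-7) = (329 - 1*3)*(-7) = (329 - 3)*(-7) = 326*(-7) = -2282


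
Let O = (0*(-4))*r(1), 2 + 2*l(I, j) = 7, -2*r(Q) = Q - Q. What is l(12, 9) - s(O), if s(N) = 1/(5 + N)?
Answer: 23/10 ≈ 2.3000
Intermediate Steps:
r(Q) = 0 (r(Q) = -(Q - Q)/2 = -1/2*0 = 0)
l(I, j) = 5/2 (l(I, j) = -1 + (1/2)*7 = -1 + 7/2 = 5/2)
O = 0 (O = (0*(-4))*0 = 0*0 = 0)
l(12, 9) - s(O) = 5/2 - 1/(5 + 0) = 5/2 - 1/5 = 23/10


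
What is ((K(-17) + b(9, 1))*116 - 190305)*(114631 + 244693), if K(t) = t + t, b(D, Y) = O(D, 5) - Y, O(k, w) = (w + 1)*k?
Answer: -67589203724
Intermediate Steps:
O(k, w) = k*(1 + w) (O(k, w) = (1 + w)*k = k*(1 + w))
b(D, Y) = -Y + 6*D (b(D, Y) = D*(1 + 5) - Y = D*6 - Y = 6*D - Y = -Y + 6*D)
K(t) = 2*t
((K(-17) + b(9, 1))*116 - 190305)*(114631 + 244693) = ((2*(-17) + (-1*1 + 6*9))*116 - 190305)*(114631 + 244693) = ((-34 + (-1 + 54))*116 - 190305)*359324 = ((-34 + 53)*116 - 190305)*359324 = (19*116 - 190305)*359324 = (2204 - 190305)*359324 = -188101*359324 = -67589203724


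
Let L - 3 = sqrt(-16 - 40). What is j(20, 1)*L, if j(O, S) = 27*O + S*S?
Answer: 1623 + 1082*I*sqrt(14) ≈ 1623.0 + 4048.5*I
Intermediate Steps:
j(O, S) = S**2 + 27*O (j(O, S) = 27*O + S**2 = S**2 + 27*O)
L = 3 + 2*I*sqrt(14) (L = 3 + sqrt(-16 - 40) = 3 + sqrt(-56) = 3 + 2*I*sqrt(14) ≈ 3.0 + 7.4833*I)
j(20, 1)*L = (1**2 + 27*20)*(3 + 2*I*sqrt(14)) = (1 + 540)*(3 + 2*I*sqrt(14)) = 541*(3 + 2*I*sqrt(14)) = 1623 + 1082*I*sqrt(14)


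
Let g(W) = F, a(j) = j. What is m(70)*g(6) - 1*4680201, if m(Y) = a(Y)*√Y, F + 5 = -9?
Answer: -4680201 - 980*√70 ≈ -4.6884e+6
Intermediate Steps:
F = -14 (F = -5 - 9 = -14)
g(W) = -14
m(Y) = Y^(3/2) (m(Y) = Y*√Y = Y^(3/2))
m(70)*g(6) - 1*4680201 = 70^(3/2)*(-14) - 1*4680201 = (70*√70)*(-14) - 4680201 = -980*√70 - 4680201 = -4680201 - 980*√70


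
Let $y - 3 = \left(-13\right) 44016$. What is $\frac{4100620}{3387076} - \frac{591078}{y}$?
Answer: $\frac{362368447919}{161508485215} \approx 2.2436$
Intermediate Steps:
$y = -572205$ ($y = 3 - 572208 = -572205$)
$\frac{4100620}{3387076} - \frac{591078}{y} = \frac{4100620}{3387076} - \frac{591078}{-572205} = 4100620 \cdot \frac{1}{3387076} - - \frac{197026}{190735} = \frac{1025155}{846769} + \frac{197026}{190735} = \frac{362368447919}{161508485215}$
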